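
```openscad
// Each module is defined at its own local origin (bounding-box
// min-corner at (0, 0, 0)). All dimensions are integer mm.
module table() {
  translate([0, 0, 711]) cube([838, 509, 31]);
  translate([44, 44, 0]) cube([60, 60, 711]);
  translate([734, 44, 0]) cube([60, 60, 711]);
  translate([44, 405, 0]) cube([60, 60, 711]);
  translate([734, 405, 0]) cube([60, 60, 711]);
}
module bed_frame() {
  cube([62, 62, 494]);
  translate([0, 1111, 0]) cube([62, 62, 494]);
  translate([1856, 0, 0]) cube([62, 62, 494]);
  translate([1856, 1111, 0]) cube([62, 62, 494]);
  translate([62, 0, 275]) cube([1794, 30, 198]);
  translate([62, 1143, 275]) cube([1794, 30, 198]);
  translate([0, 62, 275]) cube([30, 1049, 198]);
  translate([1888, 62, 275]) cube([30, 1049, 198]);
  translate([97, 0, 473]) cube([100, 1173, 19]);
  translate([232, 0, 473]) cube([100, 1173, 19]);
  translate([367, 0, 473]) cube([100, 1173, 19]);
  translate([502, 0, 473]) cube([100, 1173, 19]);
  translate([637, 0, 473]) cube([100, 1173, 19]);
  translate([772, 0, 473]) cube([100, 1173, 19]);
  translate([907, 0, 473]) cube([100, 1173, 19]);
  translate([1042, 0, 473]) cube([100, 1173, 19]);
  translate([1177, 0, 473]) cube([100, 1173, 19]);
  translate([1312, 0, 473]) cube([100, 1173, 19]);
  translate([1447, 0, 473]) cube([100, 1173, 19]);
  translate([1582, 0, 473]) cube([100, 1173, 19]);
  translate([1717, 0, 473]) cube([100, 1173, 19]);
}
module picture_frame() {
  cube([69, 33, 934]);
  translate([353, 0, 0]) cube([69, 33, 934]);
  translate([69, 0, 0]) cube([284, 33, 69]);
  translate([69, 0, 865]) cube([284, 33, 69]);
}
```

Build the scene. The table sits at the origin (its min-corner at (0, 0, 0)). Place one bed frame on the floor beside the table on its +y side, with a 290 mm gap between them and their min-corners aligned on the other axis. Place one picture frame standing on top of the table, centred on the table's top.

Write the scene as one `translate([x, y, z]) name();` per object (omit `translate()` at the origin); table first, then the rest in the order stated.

table();
translate([0, 799, 0]) bed_frame();
translate([208, 238, 742]) picture_frame();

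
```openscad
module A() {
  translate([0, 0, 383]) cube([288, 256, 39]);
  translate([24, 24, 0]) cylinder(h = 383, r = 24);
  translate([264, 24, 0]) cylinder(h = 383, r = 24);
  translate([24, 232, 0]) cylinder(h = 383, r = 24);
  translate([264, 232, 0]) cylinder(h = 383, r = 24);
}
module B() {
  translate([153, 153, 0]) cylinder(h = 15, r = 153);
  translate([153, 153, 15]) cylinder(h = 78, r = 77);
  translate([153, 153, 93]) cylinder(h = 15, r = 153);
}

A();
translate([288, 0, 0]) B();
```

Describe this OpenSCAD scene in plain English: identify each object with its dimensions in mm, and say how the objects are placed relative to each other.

A is a simple wooden stool: a rectangular seat 288 mm (x) by 256 mm (y), 39 mm thick, top face at z = 422 mm, on four round legs, each 48 mm in diameter. The legs rest on z = 0, each leg's axis is inset half a diameter from the nearest pair of seat edges (so the leg's bounding box is flush with the corner).

B is a spool: two coaxial disc flanges of radius 153 mm and thickness 15 mm, joined by a core cylinder of radius 77 mm and height 78 mm. The lower flange rests on z = 0 and the three cylinders share a vertical axis.

The spool is against the stool's +x side, with their −y faces flush.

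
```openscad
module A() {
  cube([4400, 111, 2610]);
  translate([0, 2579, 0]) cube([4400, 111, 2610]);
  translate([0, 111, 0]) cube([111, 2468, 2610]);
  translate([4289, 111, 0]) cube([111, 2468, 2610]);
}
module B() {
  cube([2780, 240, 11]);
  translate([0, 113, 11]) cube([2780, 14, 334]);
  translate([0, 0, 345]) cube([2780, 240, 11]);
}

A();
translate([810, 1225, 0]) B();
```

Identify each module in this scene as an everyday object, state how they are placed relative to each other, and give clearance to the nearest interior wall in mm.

A is a house frame. B is an I-beam. The I-beam sits inside the house frame, centred. The clearance to the nearest interior wall is 699 mm.

Clearances: x = 699, y = 1114; minimum 699 mm.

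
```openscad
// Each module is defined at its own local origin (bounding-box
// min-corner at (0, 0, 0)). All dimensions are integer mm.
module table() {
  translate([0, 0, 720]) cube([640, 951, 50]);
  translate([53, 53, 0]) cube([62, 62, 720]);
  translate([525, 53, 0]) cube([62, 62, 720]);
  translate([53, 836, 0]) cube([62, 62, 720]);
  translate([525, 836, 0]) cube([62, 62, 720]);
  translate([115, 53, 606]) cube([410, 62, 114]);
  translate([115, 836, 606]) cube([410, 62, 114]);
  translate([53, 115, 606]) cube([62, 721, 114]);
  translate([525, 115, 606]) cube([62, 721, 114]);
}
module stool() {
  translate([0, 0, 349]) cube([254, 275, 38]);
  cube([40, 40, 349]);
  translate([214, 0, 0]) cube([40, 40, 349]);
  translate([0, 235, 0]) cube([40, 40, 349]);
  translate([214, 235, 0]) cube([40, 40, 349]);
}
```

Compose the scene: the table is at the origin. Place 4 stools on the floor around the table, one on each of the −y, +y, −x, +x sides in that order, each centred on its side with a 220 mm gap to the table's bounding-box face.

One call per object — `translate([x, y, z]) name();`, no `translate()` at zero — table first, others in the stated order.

table();
translate([193, -495, 0]) stool();
translate([193, 1171, 0]) stool();
translate([-474, 338, 0]) stool();
translate([860, 338, 0]) stool();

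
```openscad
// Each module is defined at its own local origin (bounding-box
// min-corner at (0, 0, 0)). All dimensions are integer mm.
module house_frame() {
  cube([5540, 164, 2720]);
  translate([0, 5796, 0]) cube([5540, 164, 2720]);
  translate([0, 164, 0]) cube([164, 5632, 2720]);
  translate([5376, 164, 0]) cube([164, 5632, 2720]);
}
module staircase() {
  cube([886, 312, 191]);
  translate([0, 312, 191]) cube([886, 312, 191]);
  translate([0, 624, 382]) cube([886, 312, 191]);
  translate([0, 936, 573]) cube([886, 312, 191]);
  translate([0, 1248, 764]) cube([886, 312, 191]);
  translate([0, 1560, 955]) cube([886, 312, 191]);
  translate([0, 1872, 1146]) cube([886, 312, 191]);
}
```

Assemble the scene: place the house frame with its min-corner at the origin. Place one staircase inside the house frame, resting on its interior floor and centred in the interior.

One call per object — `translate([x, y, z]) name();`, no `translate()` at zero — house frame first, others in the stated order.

house_frame();
translate([2327, 1888, 0]) staircase();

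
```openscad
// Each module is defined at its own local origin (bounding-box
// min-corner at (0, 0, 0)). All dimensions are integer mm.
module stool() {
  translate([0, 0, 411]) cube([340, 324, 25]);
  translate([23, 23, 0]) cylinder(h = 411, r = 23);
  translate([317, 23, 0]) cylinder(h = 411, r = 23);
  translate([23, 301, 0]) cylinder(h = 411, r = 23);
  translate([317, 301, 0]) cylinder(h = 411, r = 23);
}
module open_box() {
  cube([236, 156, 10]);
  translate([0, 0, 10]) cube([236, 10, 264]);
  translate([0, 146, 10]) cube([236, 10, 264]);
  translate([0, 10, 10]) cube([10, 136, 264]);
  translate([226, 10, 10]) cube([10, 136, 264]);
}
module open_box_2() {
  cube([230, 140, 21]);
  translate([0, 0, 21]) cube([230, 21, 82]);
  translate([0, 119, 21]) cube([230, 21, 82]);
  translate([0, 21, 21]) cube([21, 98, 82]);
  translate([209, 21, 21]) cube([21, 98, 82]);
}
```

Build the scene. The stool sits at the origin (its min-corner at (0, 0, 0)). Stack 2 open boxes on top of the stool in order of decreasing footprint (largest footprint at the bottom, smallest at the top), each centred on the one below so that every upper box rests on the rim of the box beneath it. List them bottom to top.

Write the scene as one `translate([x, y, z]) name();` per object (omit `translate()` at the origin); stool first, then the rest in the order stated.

stool();
translate([52, 84, 436]) open_box();
translate([55, 92, 710]) open_box_2();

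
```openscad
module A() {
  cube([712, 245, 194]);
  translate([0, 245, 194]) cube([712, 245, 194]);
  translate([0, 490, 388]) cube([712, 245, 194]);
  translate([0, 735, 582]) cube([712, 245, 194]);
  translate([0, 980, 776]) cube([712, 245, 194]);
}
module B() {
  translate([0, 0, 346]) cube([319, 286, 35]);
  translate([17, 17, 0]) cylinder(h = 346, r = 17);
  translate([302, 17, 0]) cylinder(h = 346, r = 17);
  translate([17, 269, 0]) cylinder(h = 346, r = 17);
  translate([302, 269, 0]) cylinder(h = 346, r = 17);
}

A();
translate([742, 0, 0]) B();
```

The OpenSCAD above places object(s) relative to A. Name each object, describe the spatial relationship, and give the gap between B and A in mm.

The stool's nearest face is 30 mm from the staircase's +x face.

A is a staircase. B is a stool. The stool is on the floor beside the staircase on its +x side. The gap between the stool and the staircase is 30 mm.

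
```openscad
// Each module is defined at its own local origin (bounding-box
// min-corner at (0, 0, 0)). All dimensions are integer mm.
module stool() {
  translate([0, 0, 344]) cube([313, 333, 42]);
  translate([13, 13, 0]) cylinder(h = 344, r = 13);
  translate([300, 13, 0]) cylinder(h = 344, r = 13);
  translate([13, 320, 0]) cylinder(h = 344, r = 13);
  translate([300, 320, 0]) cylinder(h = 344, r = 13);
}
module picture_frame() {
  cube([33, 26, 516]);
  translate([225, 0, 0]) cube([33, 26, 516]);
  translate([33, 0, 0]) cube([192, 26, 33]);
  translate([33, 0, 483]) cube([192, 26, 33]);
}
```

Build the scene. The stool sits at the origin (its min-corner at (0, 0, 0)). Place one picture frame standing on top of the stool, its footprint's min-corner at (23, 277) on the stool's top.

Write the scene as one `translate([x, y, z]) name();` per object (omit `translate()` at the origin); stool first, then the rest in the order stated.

stool();
translate([23, 277, 386]) picture_frame();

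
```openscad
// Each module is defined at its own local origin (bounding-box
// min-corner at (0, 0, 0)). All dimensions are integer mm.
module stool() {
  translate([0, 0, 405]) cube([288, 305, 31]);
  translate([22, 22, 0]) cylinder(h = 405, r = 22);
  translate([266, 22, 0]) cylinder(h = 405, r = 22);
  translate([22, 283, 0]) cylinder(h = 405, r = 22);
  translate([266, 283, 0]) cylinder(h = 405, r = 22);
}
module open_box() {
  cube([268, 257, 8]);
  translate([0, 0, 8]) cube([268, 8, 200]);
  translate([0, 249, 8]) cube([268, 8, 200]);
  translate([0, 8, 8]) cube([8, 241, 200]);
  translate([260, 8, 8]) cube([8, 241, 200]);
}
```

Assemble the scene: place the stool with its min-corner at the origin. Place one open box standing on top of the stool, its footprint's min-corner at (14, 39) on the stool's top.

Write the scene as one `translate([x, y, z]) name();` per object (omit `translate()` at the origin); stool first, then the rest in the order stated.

stool();
translate([14, 39, 436]) open_box();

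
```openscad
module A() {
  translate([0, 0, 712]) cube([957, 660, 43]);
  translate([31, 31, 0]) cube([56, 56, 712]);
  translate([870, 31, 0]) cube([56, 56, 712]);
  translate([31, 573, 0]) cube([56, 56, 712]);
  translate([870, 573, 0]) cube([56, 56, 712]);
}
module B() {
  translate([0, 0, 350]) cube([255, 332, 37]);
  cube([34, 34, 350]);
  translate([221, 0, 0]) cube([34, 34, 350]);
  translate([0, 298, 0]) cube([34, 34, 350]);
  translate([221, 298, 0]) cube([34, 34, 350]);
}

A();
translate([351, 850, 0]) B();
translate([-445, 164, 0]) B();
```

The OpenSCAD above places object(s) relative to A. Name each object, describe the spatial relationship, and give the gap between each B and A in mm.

A is a table. B is a stool. Two stools sit around the table at the +y, −x sides. The gap between each stool and the table is 190 mm.

Each stool's nearest face is 190 mm from the table's bounding box.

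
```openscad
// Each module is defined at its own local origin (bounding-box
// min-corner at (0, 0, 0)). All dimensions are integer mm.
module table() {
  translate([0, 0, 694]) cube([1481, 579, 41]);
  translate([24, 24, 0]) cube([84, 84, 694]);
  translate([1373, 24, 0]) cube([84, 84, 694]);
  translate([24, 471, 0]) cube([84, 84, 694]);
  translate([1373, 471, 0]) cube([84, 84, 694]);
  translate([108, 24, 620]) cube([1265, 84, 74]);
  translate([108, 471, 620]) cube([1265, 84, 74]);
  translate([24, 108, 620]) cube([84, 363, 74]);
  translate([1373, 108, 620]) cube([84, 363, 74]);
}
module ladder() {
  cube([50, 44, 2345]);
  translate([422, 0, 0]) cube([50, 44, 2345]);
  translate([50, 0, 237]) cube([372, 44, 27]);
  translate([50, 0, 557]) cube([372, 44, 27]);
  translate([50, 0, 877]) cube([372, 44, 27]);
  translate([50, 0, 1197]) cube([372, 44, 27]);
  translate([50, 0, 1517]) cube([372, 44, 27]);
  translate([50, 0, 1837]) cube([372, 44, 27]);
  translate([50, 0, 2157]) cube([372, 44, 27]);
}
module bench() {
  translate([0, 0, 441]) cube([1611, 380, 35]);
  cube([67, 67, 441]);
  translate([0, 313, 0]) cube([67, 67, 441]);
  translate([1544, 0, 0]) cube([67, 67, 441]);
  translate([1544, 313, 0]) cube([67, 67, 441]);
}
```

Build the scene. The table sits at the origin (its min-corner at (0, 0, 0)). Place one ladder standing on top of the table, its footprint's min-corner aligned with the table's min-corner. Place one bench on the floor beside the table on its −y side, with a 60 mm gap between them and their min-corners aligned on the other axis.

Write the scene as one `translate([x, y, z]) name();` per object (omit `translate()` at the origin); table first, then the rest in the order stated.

table();
translate([0, 0, 735]) ladder();
translate([0, -440, 0]) bench();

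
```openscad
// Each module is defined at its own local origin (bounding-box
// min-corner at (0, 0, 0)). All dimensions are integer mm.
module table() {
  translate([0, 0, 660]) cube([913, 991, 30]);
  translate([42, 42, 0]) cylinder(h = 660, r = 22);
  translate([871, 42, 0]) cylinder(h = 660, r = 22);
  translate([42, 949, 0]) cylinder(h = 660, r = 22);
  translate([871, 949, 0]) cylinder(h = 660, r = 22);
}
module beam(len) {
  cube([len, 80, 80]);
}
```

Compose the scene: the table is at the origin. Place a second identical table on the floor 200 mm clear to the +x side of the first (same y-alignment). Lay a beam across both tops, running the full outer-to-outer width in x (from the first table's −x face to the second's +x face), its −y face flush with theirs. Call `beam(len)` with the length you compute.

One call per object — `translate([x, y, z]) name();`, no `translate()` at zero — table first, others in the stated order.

table();
translate([1113, 0, 0]) table();
translate([0, 0, 690]) beam(2026);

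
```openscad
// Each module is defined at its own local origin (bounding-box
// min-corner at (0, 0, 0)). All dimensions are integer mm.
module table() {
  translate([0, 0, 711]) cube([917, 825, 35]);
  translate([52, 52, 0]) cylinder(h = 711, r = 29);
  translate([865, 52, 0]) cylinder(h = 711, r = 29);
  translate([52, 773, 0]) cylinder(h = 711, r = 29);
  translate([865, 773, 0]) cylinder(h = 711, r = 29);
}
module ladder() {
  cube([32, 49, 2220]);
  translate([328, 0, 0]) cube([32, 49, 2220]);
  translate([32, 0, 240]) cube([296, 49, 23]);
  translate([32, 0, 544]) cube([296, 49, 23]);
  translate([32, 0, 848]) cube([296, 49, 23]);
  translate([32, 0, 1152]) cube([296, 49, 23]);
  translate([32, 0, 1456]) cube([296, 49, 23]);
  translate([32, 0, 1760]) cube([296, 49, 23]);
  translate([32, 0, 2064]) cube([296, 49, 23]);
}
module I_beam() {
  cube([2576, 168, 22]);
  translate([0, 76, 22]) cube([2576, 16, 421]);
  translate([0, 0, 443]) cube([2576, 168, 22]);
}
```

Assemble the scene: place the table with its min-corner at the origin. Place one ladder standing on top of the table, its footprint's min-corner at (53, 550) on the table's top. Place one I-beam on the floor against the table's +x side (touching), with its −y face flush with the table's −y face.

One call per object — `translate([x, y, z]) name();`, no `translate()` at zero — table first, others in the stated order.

table();
translate([53, 550, 746]) ladder();
translate([917, 0, 0]) I_beam();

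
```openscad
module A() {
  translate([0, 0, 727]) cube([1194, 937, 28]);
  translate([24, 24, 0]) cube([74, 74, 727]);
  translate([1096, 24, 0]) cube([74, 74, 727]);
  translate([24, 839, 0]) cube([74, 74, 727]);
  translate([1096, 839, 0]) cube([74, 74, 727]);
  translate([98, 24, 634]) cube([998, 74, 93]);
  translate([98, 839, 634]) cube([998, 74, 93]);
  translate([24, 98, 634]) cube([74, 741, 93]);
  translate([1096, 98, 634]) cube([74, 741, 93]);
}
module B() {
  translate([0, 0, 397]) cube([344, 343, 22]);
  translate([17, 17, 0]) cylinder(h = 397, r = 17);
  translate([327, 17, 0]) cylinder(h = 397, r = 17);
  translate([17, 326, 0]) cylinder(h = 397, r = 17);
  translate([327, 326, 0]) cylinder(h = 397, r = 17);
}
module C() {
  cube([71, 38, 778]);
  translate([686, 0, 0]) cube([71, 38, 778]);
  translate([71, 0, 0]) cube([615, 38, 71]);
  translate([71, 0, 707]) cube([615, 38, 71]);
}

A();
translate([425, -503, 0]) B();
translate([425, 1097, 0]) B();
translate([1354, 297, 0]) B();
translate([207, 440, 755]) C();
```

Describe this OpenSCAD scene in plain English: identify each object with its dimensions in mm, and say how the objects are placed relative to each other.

A is a rectangular dining table. The top is 1194×937×28 mm with its upper surface at z = 755 mm. It stands on four 74×74 mm square legs, each inset 24 mm from the nearest pair of top edges, running from the floor to the underside of the top. Four apron rails, 74 mm thick and 93 mm tall, run between adjacent legs with their top edges flush with the underside of the top and their outer faces flush with the legs' outer faces.

B is a four-legged stool. The seat is a 344×343×22 mm slab whose top surface is at z = 419 mm; four round legs, each 34 mm in diameter, run from the floor (z = 0) to the underside of the seat, each leg's axis is inset half a diameter from the nearest pair of seat edges (so the leg's bounding box is flush with the corner).

C is a rectangular picture frame lying in the x–z plane (depth along y). The opening is 615 mm wide (x) by 636 mm tall (z), surrounded by a border 71 mm wide on all four sides. The frame is 38 mm deep and is made of two full-height vertical stiles with two horizontal rails fitted between them.

Three stools sit around the table at the −y, +y, +x sides. The picture frame is on top of the table.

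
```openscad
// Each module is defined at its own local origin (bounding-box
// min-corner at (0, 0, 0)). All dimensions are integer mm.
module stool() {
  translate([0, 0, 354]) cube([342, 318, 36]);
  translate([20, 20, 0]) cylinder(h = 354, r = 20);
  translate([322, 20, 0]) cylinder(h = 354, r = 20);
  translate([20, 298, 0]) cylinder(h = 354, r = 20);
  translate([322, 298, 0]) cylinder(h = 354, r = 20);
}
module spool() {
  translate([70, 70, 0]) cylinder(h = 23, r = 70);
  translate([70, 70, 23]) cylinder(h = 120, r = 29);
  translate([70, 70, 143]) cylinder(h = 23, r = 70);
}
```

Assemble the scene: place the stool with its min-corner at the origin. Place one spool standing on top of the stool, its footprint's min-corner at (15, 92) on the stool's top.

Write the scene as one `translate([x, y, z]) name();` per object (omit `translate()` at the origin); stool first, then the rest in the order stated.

stool();
translate([15, 92, 390]) spool();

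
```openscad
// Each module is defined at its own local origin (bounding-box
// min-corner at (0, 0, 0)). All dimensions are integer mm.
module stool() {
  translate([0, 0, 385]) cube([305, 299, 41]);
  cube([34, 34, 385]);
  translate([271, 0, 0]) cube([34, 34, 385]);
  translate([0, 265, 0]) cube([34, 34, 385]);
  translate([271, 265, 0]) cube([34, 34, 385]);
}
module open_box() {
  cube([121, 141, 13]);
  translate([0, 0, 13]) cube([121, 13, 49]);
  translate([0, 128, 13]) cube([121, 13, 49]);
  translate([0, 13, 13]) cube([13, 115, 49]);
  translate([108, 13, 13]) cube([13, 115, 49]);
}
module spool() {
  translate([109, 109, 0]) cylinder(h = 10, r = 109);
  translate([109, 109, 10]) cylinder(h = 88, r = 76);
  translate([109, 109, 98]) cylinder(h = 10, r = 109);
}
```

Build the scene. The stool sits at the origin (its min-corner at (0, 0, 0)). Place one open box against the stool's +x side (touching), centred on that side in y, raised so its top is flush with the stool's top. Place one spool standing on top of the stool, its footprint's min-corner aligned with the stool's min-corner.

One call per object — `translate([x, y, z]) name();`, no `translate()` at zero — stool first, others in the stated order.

stool();
translate([305, 79, 364]) open_box();
translate([0, 0, 426]) spool();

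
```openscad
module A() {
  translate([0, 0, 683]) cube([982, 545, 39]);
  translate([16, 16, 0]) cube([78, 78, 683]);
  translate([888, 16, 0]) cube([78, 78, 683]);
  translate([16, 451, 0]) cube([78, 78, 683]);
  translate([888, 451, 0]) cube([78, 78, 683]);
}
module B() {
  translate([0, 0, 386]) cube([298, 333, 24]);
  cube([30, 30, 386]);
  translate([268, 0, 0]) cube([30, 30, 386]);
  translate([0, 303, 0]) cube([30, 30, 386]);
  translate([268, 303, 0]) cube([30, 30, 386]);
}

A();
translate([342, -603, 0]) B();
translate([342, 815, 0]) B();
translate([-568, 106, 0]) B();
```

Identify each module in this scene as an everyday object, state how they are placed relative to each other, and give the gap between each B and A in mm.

A is a table. B is a stool. Three stools sit around the table at the −y, +y, −x sides. The gap between each stool and the table is 270 mm.

Each stool's nearest face is 270 mm from the table's bounding box.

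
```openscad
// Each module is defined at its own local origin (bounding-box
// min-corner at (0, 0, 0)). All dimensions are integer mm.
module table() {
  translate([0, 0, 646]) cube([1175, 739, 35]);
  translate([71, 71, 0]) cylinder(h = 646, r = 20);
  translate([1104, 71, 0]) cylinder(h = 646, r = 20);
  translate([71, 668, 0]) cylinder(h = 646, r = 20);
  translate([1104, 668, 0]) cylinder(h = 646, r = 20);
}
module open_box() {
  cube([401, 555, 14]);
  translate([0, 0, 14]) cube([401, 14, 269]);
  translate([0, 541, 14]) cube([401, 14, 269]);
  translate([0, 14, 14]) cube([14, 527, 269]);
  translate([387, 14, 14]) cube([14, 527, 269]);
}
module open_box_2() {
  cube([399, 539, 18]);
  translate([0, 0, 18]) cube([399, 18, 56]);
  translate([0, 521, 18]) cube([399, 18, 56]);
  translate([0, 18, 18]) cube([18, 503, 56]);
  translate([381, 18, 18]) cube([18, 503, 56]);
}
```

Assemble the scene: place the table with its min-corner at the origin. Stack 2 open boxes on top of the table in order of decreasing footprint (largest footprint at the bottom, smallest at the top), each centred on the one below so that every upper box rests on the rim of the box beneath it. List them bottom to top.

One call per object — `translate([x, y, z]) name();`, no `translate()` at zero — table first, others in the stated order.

table();
translate([387, 92, 681]) open_box();
translate([388, 100, 964]) open_box_2();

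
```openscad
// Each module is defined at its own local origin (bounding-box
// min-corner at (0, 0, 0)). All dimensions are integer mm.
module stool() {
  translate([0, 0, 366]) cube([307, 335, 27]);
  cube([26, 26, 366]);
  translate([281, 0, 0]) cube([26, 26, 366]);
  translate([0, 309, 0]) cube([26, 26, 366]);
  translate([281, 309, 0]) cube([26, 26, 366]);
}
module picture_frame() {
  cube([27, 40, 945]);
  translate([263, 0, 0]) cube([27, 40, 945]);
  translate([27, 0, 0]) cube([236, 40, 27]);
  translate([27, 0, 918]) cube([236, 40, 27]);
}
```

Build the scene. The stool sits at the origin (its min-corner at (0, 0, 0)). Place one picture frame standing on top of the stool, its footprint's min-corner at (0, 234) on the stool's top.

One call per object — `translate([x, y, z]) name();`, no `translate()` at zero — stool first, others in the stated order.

stool();
translate([0, 234, 393]) picture_frame();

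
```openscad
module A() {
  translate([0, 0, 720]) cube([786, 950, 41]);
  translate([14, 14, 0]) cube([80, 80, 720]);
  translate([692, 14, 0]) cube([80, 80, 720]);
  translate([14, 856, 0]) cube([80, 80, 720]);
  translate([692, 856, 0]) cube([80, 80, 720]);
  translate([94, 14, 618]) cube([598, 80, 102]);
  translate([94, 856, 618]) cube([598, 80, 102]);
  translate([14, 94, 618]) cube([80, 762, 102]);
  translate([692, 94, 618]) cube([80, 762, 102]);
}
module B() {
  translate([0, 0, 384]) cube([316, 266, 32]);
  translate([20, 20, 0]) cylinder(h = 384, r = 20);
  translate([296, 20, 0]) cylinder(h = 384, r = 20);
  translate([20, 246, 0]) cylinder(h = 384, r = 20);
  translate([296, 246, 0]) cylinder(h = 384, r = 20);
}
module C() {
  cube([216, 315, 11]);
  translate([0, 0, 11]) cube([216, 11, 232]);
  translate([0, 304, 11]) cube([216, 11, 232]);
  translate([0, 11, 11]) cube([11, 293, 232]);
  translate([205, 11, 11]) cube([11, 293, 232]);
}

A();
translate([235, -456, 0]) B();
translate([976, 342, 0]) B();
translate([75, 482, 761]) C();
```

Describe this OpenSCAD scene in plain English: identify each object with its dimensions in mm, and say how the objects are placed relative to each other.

A is a table: top 786 mm (x) × 950 mm (y), 41 mm thick, upper face at z = 761 mm, on four 80×80 mm square legs, each inset 14 mm from the nearest pair of top edges, running from z = 0 to the bottom of the top. Four apron rails, 80 mm thick and 102 mm tall, run between adjacent legs with their top edges flush with the underside of the top and their outer faces flush with the legs' outer faces.

B is a simple wooden stool: a rectangular seat 316 mm (x) by 266 mm (y), 32 mm thick, top face at z = 416 mm, on four round legs, each 40 mm in diameter. The legs rest on z = 0, each leg's axis is inset half a diameter from the nearest pair of seat edges (so the leg's bounding box is flush with the corner).

C is an open storage box with external size 216×315×243 mm and wall thickness 11 mm (the base is also 11 mm thick). The base covers the whole footprint; the four walls stand on the base, with the y-facing walls full-width and the x-facing walls fitting between their inner faces.

Two stools sit around the table at the −y, +x sides. The open box is on top of the table.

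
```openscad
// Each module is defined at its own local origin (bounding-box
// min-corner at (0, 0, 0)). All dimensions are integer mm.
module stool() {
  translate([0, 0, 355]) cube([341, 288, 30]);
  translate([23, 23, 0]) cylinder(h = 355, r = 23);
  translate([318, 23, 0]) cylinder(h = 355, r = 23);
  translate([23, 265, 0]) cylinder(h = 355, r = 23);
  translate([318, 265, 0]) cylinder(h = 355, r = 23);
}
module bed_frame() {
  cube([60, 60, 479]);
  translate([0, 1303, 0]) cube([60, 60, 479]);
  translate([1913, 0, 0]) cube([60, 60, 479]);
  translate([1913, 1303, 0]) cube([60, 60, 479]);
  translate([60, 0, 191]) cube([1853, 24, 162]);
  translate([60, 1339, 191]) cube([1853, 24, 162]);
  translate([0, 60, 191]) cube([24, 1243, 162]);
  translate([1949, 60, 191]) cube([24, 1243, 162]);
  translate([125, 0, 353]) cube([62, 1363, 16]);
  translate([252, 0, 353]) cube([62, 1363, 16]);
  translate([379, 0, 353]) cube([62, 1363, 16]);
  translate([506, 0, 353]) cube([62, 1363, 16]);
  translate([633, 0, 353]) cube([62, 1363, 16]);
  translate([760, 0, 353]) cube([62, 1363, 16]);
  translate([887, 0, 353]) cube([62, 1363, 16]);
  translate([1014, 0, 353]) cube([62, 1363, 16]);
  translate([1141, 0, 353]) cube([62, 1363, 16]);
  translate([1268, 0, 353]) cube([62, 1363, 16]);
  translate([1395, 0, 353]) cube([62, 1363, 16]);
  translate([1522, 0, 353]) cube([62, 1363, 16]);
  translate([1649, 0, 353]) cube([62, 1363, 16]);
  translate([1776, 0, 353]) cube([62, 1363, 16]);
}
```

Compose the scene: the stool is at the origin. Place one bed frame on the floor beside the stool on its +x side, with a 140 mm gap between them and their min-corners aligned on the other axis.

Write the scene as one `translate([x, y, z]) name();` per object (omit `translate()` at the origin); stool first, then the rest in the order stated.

stool();
translate([481, 0, 0]) bed_frame();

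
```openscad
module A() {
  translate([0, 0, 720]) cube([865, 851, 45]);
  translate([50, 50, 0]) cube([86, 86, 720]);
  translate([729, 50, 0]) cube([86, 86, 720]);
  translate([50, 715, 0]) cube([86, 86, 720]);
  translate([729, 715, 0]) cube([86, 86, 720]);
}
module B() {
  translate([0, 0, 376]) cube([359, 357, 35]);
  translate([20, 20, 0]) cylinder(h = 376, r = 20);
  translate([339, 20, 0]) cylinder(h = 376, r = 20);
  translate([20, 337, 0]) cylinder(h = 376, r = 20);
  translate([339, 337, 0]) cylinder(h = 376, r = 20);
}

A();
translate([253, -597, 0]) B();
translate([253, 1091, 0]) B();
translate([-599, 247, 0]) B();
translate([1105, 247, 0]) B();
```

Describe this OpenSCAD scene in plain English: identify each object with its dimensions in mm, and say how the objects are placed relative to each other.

A is a table: top 865 mm (x) × 851 mm (y), 45 mm thick, upper face at z = 765 mm, on four 86×86 mm square legs, each inset 50 mm from the nearest pair of top edges, running from z = 0 to the bottom of the top.

B is a simple wooden stool: a rectangular seat 359 mm (x) by 357 mm (y), 35 mm thick, top face at z = 411 mm, on four round legs, each 40 mm in diameter. The legs rest on z = 0, each leg's axis is inset half a diameter from the nearest pair of seat edges (so the leg's bounding box is flush with the corner).

Four stools sit around the table at the −y, +y, −x, +x sides.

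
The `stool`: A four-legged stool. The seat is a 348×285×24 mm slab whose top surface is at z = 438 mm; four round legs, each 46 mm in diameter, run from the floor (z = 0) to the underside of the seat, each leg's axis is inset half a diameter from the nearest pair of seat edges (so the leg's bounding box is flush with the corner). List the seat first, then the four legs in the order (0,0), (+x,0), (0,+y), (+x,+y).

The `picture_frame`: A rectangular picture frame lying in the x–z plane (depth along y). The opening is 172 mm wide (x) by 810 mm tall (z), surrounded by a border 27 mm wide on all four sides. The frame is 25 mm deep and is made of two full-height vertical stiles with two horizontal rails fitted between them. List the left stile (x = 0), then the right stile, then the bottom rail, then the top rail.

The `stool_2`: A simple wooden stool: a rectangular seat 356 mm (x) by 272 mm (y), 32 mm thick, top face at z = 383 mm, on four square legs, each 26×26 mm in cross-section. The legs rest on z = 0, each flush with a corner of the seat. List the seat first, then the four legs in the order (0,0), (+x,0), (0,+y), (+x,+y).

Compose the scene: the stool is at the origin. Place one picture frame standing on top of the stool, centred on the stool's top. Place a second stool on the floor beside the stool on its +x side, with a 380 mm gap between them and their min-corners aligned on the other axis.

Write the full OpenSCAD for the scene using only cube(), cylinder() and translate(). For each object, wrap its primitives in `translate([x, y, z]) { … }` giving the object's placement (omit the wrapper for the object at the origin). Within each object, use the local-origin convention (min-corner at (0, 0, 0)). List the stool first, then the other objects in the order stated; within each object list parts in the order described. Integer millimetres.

translate([0, 0, 414]) cube([348, 285, 24]);
translate([23, 23, 0]) cylinder(h = 414, r = 23);
translate([325, 23, 0]) cylinder(h = 414, r = 23);
translate([23, 262, 0]) cylinder(h = 414, r = 23);
translate([325, 262, 0]) cylinder(h = 414, r = 23);
translate([61, 130, 438]) {
  cube([27, 25, 864]);
  translate([199, 0, 0]) cube([27, 25, 864]);
  translate([27, 0, 0]) cube([172, 25, 27]);
  translate([27, 0, 837]) cube([172, 25, 27]);
}
translate([728, 0, 0]) {
  translate([0, 0, 351]) cube([356, 272, 32]);
  cube([26, 26, 351]);
  translate([330, 0, 0]) cube([26, 26, 351]);
  translate([0, 246, 0]) cube([26, 26, 351]);
  translate([330, 246, 0]) cube([26, 26, 351]);
}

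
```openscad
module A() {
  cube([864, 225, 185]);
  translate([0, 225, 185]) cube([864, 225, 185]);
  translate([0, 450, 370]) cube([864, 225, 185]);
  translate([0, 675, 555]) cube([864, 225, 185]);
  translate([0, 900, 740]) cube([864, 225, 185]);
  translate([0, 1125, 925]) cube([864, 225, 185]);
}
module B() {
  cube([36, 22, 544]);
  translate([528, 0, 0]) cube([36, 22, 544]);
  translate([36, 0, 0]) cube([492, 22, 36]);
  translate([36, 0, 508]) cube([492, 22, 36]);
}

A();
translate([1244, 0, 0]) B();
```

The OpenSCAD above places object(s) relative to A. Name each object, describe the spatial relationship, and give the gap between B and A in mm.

A is a staircase. B is a picture frame. The picture frame is on the floor beside the staircase on its +x side. The gap between the picture frame and the staircase is 380 mm.

The picture frame's nearest face is 380 mm from the staircase's +x face.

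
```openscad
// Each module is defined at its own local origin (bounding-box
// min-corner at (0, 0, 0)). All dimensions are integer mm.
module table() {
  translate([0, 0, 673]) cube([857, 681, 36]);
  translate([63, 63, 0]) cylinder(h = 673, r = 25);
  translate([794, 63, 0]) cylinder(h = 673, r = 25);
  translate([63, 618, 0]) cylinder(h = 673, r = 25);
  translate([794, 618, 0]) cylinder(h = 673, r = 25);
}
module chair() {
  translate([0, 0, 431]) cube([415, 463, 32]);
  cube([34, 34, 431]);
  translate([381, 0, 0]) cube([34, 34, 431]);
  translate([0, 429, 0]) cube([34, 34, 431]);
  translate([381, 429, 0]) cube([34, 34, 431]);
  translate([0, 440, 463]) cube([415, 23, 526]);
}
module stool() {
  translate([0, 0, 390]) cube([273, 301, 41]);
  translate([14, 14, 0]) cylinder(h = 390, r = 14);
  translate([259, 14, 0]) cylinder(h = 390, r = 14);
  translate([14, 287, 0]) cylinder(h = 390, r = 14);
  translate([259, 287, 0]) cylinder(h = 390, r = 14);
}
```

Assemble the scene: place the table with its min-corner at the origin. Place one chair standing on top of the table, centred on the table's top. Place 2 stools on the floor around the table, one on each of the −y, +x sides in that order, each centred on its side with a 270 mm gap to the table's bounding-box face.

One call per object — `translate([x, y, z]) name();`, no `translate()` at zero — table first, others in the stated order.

table();
translate([221, 109, 709]) chair();
translate([292, -571, 0]) stool();
translate([1127, 190, 0]) stool();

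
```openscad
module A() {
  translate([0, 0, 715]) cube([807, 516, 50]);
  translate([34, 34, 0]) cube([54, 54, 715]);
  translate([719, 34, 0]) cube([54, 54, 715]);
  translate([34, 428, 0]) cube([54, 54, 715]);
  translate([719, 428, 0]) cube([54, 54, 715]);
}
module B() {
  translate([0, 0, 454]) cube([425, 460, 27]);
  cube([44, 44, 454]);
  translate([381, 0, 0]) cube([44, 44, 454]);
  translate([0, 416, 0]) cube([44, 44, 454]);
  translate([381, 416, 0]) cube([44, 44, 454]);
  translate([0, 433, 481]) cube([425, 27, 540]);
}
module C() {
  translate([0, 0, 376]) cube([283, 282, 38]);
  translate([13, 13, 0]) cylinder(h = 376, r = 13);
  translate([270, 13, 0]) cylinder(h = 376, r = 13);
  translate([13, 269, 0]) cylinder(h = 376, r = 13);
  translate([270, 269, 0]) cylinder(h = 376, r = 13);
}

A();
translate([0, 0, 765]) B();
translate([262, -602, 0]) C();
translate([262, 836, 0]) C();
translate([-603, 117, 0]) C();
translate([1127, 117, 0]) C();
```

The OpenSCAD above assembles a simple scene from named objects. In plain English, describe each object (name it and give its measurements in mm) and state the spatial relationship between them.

A is a rectangular dining table. The top is 807×516×50 mm with its upper surface at z = 765 mm. It stands on four 54×54 mm square legs, each inset 34 mm from the nearest pair of top edges, running from the floor to the underside of the top.

B is a chair: 425×460 mm seat, 27 mm thick, top at z = 481 mm, on four 44 mm square corner legs flush with the seat edges. A 27 mm thick backrest slab spans the full seat width, extending 540 mm above the seat top, its back face flush with the seat's +y edge.

C is a four-legged stool. The seat is 283×282 mm, 38 mm thick, top at z = 414 mm. It stands on four round legs, each 26 mm in diameter, from z = 0 to the seat underside, each leg's axis is inset half a diameter from the nearest pair of seat edges (so the leg's bounding box is flush with the corner).

The chair is on top of the table. Four stools sit around the table at the −y, +y, −x, +x sides.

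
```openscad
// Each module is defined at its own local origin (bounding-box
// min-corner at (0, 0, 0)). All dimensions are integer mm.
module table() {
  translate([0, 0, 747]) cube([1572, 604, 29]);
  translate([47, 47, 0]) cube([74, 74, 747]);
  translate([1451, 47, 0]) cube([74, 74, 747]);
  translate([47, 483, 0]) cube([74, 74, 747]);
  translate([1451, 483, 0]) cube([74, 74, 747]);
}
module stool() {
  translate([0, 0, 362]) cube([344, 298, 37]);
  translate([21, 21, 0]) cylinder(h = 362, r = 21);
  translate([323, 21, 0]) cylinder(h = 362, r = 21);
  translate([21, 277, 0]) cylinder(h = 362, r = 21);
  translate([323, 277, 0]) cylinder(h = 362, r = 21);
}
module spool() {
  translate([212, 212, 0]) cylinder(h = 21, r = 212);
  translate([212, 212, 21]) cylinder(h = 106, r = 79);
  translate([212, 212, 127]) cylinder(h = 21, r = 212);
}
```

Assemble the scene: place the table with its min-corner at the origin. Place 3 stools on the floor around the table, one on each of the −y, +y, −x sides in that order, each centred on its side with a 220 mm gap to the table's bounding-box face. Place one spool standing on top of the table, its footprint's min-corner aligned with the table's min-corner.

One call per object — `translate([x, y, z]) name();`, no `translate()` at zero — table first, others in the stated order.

table();
translate([614, -518, 0]) stool();
translate([614, 824, 0]) stool();
translate([-564, 153, 0]) stool();
translate([0, 0, 776]) spool();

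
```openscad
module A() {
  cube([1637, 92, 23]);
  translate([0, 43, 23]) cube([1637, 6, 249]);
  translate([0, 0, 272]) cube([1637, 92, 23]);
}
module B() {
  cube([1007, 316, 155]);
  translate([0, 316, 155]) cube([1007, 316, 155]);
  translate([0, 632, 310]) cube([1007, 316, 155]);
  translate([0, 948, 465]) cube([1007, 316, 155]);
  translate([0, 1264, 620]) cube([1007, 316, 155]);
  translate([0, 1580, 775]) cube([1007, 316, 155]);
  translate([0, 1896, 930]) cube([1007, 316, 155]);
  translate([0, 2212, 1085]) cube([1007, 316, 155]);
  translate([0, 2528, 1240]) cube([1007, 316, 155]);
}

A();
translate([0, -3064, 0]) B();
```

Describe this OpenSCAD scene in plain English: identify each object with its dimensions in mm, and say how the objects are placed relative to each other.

A is an I-beam lying along x, 1637 mm long. Overall section height 295 mm. Two flanges 92 mm wide (y) and 23 mm thick, one on the floor and one at the top; a web 6 mm thick runs between them, centred on the flange width.

B is a run of 9 identical solid stair steps. Each tread is 1007×316 mm and each step block is 155 mm high. Step 1 rests on the floor; step k is offset from step 1 by (k−1)×316 mm in y and (k−1)×155 mm in z.

The staircase is on the floor beside the I-beam on its −y side.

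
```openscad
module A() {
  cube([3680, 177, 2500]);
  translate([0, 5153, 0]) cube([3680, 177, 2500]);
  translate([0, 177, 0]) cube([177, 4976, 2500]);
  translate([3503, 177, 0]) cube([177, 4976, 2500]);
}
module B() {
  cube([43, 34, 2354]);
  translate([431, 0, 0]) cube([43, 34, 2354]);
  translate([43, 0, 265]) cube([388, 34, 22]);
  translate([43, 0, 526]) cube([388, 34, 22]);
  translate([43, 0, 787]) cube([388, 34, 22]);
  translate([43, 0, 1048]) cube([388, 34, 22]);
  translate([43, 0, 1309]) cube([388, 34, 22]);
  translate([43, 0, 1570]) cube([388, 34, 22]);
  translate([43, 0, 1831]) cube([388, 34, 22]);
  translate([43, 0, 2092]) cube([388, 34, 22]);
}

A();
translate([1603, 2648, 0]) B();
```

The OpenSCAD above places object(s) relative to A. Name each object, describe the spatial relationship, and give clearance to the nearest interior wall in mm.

Clearances: x = 1426, y = 2471; minimum 1426 mm.

A is a house frame. B is a ladder. The ladder sits inside the house frame, centred. The clearance to the nearest interior wall is 1426 mm.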